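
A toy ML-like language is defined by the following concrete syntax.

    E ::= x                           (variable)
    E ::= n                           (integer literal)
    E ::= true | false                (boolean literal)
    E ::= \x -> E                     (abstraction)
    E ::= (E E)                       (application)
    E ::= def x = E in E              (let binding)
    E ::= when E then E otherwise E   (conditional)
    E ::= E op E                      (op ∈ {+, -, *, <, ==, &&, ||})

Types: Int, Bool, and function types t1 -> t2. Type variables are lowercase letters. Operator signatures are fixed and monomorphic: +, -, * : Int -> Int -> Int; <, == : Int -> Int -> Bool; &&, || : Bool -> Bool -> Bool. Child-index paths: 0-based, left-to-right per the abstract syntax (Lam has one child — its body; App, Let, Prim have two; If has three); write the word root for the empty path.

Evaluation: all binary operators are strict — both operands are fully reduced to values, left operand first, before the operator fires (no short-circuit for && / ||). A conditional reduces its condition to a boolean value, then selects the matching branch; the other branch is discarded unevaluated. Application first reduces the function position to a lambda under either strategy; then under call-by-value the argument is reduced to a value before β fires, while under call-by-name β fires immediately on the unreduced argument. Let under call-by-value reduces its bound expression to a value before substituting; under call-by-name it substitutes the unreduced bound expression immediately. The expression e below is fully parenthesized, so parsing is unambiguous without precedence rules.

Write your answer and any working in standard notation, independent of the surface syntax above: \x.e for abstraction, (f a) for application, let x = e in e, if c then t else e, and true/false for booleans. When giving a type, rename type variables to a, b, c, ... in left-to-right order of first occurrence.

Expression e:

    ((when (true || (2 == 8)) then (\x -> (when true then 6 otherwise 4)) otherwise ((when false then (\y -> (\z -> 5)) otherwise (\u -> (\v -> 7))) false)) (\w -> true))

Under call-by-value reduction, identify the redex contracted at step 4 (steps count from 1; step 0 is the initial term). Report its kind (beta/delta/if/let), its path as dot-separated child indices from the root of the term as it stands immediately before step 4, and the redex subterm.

Answer: beta at root : ((\x.(if true then 6 else 4)) (\w.true))

Working:
step 0: ((if (true || (2 == 8)) then (\x.(if true then 6 else 4)) else ((if false then (\y.(\z.5)) else (\u.(\v.7))) false)) (\w.true))
step 1: [delta@0.0.1] ((if (true || false) then (\x.(if true then 6 else 4)) else ((if false then (\y.(\z.5)) else (\u.(\v.7))) false)) (\w.true))
step 2: [delta@0.0] ((if true then (\x.(if true then 6 else 4)) else ((if false then (\y.(\z.5)) else (\u.(\v.7))) false)) (\w.true))
step 3: [if@0] ((\x.(if true then 6 else 4)) (\w.true))
step 4: [beta@root] (if true then 6 else 4)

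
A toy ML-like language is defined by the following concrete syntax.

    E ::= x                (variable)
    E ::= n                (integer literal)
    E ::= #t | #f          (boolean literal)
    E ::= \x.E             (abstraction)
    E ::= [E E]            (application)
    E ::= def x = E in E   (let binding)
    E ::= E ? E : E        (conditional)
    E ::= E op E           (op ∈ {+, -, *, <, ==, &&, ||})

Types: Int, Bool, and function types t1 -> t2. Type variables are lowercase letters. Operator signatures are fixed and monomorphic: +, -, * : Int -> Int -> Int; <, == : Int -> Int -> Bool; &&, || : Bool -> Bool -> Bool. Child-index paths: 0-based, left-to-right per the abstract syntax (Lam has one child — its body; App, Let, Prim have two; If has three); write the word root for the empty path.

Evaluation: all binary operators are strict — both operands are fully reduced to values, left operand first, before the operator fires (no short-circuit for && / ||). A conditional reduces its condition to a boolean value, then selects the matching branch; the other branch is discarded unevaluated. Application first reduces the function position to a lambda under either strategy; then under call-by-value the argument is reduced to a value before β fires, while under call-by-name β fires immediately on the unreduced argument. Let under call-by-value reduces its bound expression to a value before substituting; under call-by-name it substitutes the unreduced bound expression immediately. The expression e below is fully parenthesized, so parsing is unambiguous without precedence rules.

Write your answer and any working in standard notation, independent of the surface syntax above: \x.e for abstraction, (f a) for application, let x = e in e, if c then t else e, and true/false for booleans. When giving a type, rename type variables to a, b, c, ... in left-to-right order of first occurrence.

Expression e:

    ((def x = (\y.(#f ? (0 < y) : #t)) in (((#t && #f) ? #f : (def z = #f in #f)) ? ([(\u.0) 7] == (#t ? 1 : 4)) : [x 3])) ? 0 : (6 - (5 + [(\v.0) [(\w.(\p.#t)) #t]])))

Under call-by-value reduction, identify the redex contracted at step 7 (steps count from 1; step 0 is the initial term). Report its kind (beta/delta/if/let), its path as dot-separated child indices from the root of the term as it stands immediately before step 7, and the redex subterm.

Working:
step 0: (if (let x = (\y.(if false then (0 < y) else true)) in (if (if (true && false) then false else (let z = false in false)) then (((\u.0) 7) == (if true then 1 else 4)) else (x 3))) then 0 else (6 - (5 + ((\v.0) ((\w.(\p.true)) true)))))
step 1: [let@0] (if (if (if (true && false) then false else (let z = false in false)) then (((\u.0) 7) == (if true then 1 else 4)) else ((\y.(if false then (0 < y) else true)) 3)) then 0 else (6 - (5 + ((\v.0) ((\w.(\p.true)) true)))))
step 2: [delta@0.0.0] (if (if (if false then false else (let z = false in false)) then (((\u.0) 7) == (if true then 1 else 4)) else ((\y.(if false then (0 < y) else true)) 3)) then 0 else (6 - (5 + ((\v.0) ((\w.(\p.true)) true)))))
step 3: [if@0.0] (if (if (let z = false in false) then (((\u.0) 7) == (if true then 1 else 4)) else ((\y.(if false then (0 < y) else true)) 3)) then 0 else (6 - (5 + ((\v.0) ((\w.(\p.true)) true)))))
step 4: [let@0.0] (if (if false then (((\u.0) 7) == (if true then 1 else 4)) else ((\y.(if false then (0 < y) else true)) 3)) then 0 else (6 - (5 + ((\v.0) ((\w.(\p.true)) true)))))
step 5: [if@0] (if ((\y.(if false then (0 < y) else true)) 3) then 0 else (6 - (5 + ((\v.0) ((\w.(\p.true)) true)))))
step 6: [beta@0] (if (if false then (0 < 3) else true) then 0 else (6 - (5 + ((\v.0) ((\w.(\p.true)) true)))))
step 7: [if@0] (if true then 0 else (6 - (5 + ((\v.0) ((\w.(\p.true)) true)))))

Answer: if at 0 : (if false then (0 < 3) else true)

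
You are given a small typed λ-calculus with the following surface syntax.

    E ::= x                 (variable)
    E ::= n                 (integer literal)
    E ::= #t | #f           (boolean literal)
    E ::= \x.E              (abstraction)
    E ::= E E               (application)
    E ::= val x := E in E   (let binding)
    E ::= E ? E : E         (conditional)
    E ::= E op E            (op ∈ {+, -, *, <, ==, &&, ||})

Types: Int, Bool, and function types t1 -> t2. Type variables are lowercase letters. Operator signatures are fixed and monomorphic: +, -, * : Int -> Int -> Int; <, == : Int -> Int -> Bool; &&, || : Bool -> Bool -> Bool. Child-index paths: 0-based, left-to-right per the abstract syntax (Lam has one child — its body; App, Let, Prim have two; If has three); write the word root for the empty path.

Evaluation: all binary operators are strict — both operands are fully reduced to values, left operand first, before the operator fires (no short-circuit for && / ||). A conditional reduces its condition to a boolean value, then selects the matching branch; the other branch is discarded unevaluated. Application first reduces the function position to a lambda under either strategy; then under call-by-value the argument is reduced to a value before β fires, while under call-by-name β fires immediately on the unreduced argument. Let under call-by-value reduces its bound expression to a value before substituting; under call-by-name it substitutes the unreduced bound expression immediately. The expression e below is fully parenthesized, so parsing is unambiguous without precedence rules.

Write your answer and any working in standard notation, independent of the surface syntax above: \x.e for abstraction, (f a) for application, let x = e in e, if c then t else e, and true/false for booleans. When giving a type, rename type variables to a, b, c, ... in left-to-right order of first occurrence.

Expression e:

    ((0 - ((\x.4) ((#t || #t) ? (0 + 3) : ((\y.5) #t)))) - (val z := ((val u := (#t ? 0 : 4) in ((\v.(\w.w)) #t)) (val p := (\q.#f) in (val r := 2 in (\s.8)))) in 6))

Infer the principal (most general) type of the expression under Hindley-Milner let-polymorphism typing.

Trace:
  unify Int ~ Int
\x._ : a -> Int
  unify Bool ~ Bool
  unify Bool ~ Bool
  unify Bool ~ Bool
  unify Int ~ Int
  unify Int ~ Int
\y._ : b -> Int
  unify b -> Int ~ Bool -> c
  unify b ~ Bool
  unify Int ~ c
_ _ : Int
  unify Int ~ Int
  unify a -> Int ~ Int -> d
  unify a ~ Int
  unify Int ~ d
_ _ : Int
  unify Int ~ Int
  unify Int ~ Int
  unify Bool ~ Bool
  unify Int ~ Int
let u : Int
w : f
\w._ : f -> f
\v._ : e -> f -> f
  unify e -> f -> f ~ Bool -> g
  unify e ~ Bool
  unify f -> f ~ g
_ _ : f -> f
\q._ : h -> Bool
let p : forall. h -> Bool
let r : Int
\s._ : i -> Int
  unify f -> f ~ (i -> Int) -> j
  unify f ~ i -> Int
  unify i -> Int ~ j
_ _ : i -> Int
let z : forall. i -> Int
  unify Int ~ Int

Answer: Int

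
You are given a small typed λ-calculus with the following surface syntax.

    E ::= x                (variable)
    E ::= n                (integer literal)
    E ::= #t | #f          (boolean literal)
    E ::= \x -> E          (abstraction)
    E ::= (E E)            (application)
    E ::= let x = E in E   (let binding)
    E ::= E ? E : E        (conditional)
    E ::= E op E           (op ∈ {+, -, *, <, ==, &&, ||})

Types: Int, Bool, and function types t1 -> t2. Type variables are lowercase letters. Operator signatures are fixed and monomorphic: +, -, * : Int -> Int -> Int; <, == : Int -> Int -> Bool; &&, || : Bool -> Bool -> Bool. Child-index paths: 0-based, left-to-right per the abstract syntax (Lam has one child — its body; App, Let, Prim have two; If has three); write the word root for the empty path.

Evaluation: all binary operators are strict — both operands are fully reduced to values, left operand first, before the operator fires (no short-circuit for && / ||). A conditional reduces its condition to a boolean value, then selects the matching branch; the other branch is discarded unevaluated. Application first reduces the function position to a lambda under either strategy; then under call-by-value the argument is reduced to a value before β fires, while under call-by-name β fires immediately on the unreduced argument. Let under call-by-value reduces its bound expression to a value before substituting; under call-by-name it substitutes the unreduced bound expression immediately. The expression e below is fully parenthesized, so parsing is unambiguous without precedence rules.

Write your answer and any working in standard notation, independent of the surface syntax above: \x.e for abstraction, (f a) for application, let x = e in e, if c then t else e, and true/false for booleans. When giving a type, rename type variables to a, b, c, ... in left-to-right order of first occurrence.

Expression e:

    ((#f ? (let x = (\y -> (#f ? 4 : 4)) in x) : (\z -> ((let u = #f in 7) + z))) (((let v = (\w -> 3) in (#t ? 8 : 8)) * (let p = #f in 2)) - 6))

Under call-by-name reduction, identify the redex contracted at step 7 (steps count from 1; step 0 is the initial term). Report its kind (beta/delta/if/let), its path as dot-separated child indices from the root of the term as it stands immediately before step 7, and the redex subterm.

Answer: delta at 1.0 : (8 * 2)

Trace:
step 0: ((if false then (let x = (\y.(if false then 4 else 4)) in x) else (\z.((let u = false in 7) + z))) (((let v = (\w.3) in (if true then 8 else 8)) * (let p = false in 2)) - 6))
step 1: [if@0] ((\z.((let u = false in 7) + z)) (((let v = (\w.3) in (if true then 8 else 8)) * (let p = false in 2)) - 6))
step 2: [beta@root] ((let u = false in 7) + (((let v = (\w.3) in (if true then 8 else 8)) * (let p = false in 2)) - 6))
step 3: [let@0] (7 + (((let v = (\w.3) in (if true then 8 else 8)) * (let p = false in 2)) - 6))
step 4: [let@1.0.0] (7 + (((if true then 8 else 8) * (let p = false in 2)) - 6))
step 5: [if@1.0.0] (7 + ((8 * (let p = false in 2)) - 6))
step 6: [let@1.0.1] (7 + ((8 * 2) - 6))
step 7: [delta@1.0] (7 + (16 - 6))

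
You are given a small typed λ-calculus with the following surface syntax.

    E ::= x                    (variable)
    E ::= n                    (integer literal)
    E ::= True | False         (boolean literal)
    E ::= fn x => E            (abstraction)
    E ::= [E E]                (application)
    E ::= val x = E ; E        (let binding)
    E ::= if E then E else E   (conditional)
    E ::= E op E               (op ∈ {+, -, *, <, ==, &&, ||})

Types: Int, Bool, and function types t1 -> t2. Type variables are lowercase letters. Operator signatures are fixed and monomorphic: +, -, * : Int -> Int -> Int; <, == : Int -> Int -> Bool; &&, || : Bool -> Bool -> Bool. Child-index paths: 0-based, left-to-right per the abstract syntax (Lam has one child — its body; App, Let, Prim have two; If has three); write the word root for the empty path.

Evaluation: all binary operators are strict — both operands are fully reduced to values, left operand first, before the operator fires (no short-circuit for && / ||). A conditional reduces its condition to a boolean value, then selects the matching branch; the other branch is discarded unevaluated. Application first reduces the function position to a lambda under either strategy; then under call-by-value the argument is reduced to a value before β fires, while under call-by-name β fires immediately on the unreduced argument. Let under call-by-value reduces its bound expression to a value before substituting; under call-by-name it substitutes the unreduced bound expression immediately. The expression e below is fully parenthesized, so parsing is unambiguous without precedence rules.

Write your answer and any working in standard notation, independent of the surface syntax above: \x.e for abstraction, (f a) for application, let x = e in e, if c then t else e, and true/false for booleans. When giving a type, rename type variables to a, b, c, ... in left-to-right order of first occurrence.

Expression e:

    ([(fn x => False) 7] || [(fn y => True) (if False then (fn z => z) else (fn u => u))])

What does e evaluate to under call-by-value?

Working:
step 0: (((\x.false) 7) || ((\y.true) (if false then (\z.z) else (\u.u))))
step 1: [beta@0] (false || ((\y.true) (if false then (\z.z) else (\u.u))))
step 2: [if@1.1] (false || ((\y.true) (\u.u)))
step 3: [beta@1] (false || true)
step 4: [delta@root] true

Answer: true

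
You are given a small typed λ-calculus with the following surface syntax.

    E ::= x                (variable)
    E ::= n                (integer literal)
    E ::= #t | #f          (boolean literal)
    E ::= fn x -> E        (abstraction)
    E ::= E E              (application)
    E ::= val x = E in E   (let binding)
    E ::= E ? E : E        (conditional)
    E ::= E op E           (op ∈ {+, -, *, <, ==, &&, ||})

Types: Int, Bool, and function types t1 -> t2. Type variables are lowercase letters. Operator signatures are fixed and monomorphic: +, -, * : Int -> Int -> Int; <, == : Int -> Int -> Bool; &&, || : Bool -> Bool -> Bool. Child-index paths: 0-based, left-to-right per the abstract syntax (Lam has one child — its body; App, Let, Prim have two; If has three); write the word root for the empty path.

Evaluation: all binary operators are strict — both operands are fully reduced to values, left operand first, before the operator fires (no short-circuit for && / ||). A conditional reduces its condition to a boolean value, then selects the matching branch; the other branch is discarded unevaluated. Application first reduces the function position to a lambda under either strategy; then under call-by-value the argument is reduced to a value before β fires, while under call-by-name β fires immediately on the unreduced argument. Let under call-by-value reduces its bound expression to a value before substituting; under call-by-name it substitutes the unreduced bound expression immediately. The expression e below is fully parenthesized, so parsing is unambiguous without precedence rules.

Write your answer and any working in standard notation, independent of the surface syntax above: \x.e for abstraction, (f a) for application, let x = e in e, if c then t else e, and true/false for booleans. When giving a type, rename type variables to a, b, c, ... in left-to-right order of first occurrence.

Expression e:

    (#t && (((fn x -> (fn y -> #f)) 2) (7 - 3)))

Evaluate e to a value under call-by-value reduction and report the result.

Working:
step 0: (true && (((\x.(\y.false)) 2) (7 - 3)))
step 1: [beta@1.0] (true && ((\y.false) (7 - 3)))
step 2: [delta@1.1] (true && ((\y.false) 4))
step 3: [beta@1] (true && false)
step 4: [delta@root] false

Answer: false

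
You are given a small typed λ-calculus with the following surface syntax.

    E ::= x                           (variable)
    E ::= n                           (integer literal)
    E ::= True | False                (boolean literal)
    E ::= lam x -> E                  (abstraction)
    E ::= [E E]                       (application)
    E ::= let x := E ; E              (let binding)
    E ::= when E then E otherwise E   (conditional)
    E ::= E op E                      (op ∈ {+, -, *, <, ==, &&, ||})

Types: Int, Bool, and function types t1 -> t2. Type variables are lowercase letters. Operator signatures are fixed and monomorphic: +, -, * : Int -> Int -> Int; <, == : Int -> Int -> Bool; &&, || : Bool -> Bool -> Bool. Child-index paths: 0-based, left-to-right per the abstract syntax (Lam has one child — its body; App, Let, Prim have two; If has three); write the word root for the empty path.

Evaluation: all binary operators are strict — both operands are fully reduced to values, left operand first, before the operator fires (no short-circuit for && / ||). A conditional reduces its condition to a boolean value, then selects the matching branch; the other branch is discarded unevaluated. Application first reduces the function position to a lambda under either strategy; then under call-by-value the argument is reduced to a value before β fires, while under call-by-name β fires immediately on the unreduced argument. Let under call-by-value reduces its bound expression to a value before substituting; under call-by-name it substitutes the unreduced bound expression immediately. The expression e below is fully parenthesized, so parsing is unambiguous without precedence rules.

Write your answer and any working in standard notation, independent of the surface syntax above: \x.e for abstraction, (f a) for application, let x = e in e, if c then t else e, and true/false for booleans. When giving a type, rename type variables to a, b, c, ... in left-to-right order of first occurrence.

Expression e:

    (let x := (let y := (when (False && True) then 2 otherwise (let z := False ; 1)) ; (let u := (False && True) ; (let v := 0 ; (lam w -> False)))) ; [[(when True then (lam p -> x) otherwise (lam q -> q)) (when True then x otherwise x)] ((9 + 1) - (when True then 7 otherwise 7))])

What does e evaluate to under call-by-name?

Answer: false

Working:
step 0: (let x = (let y = (if (false && true) then 2 else (let z = false in 1)) in (let u = (false && true) in (let v = 0 in (\w.false)))) in (((if true then (\p.x) else (\q.q)) (if true then x else x)) ((9 + 1) - (if true then 7 else 7))))
step 1: [let@root] (((if true then (\p.(let y = (if (false && true) then 2 else (let z = false in 1)) in (let u = (false && true) in (let v = 0 in (\w.false))))) else (\q.q)) (if true then (let y = (if (false && true) then 2 else (let z = false in 1)) in (let u = (false && true) in (let v = 0 in (\w.false)))) else (let y = (if (false && true) then 2 else (let z = false in 1)) in (let u = (false && true) in (let v = 0 in (\w.false)))))) ((9 + 1) - (if true then 7 else 7)))
step 2: [if@0.0] (((\p.(let y = (if (false && true) then 2 else (let z = false in 1)) in (let u = (false && true) in (let v = 0 in (\w.false))))) (if true then (let y = (if (false && true) then 2 else (let z = false in 1)) in (let u = (false && true) in (let v = 0 in (\w.false)))) else (let y = (if (false && true) then 2 else (let z = false in 1)) in (let u = (false && true) in (let v = 0 in (\w.false)))))) ((9 + 1) - (if true then 7 else 7)))
step 3: [beta@0] ((let y = (if (false && true) then 2 else (let z = false in 1)) in (let u = (false && true) in (let v = 0 in (\w.false)))) ((9 + 1) - (if true then 7 else 7)))
step 4: [let@0] ((let u = (false && true) in (let v = 0 in (\w.false))) ((9 + 1) - (if true then 7 else 7)))
step 5: [let@0] ((let v = 0 in (\w.false)) ((9 + 1) - (if true then 7 else 7)))
step 6: [let@0] ((\w.false) ((9 + 1) - (if true then 7 else 7)))
step 7: [beta@root] false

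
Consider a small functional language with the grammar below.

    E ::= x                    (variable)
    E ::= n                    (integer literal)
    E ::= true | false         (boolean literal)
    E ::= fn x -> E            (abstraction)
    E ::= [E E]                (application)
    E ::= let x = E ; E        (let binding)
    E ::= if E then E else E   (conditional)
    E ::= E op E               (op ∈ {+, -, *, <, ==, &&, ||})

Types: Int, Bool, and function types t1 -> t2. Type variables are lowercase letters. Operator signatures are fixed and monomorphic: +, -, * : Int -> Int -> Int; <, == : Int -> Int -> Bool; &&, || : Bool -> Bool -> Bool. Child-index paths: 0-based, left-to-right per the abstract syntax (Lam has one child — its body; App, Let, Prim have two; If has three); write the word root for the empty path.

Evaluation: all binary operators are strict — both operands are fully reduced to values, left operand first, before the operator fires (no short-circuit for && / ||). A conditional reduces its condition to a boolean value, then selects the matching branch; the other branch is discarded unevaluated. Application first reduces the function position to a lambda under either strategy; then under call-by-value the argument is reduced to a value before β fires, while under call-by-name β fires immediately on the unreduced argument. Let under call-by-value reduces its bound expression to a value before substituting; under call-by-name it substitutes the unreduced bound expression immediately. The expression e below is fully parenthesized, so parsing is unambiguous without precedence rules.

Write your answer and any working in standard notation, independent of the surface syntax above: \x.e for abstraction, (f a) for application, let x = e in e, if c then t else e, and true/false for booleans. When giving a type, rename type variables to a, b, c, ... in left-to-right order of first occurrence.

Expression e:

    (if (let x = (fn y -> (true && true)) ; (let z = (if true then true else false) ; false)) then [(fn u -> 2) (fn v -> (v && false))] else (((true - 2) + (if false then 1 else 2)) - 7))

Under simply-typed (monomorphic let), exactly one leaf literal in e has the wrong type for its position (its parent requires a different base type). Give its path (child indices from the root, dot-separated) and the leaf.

Working:
  unify Bool ~ Bool
  unify Bool ~ Bool
\y._ : a -> Bool
let x : a -> Bool
  unify Bool ~ Bool
  unify Bool ~ Bool
let z : Bool
  unify Bool ~ Bool
\u._ : b -> Int
v : c
  unify c ~ Bool
  unify Bool ~ Bool
\v._ : Bool -> Bool
  unify b -> Int ~ (Bool -> Bool) -> d
  unify b ~ Bool -> Bool
  unify Int ~ d
_ _ : Int
  unify Bool ~ Int
  FAIL: mismatch Bool ~ Int

Answer: 2.0.0.0 : true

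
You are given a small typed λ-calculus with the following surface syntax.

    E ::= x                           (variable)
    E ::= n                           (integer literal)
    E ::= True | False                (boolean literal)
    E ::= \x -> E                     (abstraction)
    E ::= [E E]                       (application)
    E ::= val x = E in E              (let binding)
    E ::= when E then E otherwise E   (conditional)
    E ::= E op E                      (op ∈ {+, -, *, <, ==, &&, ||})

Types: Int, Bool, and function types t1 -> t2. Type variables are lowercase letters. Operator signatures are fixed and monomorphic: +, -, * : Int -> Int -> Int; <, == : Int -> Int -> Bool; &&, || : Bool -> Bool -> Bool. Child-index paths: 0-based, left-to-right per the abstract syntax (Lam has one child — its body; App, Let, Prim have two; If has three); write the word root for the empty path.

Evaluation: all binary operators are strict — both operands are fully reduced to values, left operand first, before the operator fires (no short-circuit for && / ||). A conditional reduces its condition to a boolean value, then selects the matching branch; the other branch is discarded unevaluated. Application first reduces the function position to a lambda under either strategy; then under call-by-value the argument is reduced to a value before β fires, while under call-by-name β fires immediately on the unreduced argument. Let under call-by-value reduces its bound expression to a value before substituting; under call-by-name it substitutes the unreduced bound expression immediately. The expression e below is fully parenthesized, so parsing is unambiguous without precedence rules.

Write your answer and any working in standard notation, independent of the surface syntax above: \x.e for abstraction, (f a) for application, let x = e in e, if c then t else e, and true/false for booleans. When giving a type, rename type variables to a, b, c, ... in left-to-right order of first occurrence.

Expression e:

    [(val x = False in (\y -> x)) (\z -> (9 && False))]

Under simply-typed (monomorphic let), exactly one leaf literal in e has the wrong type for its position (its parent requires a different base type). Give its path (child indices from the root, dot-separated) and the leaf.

Trace:
let x : Bool
x : Bool
\y._ : a -> Bool
  unify Int ~ Bool
  FAIL: mismatch Int ~ Bool

Answer: 1.0.0 : 9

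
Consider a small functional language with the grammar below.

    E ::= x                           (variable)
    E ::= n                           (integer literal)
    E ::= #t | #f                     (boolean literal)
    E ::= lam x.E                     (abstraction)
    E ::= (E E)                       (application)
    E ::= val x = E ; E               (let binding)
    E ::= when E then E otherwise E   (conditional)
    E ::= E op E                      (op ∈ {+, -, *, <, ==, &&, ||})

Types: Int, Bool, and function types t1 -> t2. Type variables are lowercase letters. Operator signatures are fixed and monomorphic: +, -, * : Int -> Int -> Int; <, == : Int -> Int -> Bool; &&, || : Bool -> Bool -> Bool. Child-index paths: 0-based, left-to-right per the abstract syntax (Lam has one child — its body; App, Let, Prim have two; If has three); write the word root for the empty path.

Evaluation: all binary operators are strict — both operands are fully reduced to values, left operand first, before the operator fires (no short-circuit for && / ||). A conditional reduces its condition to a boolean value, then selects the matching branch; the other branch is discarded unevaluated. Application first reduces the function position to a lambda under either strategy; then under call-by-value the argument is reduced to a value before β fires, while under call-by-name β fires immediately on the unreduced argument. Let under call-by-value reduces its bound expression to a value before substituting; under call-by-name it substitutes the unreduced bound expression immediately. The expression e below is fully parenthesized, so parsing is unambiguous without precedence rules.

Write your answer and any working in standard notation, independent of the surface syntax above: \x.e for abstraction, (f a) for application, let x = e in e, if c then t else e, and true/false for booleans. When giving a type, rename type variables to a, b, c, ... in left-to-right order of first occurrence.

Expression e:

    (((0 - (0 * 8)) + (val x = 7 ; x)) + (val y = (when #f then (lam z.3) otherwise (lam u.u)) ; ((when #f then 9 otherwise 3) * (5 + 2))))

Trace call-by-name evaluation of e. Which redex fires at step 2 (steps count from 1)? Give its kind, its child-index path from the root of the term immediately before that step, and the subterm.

Answer: delta at 0.0 : (0 - 0)

Trace:
step 0: (((0 - (0 * 8)) + (let x = 7 in x)) + (let y = (if false then (\z.3) else (\u.u)) in ((if false then 9 else 3) * (5 + 2))))
step 1: [delta@0.0.1] (((0 - 0) + (let x = 7 in x)) + (let y = (if false then (\z.3) else (\u.u)) in ((if false then 9 else 3) * (5 + 2))))
step 2: [delta@0.0] ((0 + (let x = 7 in x)) + (let y = (if false then (\z.3) else (\u.u)) in ((if false then 9 else 3) * (5 + 2))))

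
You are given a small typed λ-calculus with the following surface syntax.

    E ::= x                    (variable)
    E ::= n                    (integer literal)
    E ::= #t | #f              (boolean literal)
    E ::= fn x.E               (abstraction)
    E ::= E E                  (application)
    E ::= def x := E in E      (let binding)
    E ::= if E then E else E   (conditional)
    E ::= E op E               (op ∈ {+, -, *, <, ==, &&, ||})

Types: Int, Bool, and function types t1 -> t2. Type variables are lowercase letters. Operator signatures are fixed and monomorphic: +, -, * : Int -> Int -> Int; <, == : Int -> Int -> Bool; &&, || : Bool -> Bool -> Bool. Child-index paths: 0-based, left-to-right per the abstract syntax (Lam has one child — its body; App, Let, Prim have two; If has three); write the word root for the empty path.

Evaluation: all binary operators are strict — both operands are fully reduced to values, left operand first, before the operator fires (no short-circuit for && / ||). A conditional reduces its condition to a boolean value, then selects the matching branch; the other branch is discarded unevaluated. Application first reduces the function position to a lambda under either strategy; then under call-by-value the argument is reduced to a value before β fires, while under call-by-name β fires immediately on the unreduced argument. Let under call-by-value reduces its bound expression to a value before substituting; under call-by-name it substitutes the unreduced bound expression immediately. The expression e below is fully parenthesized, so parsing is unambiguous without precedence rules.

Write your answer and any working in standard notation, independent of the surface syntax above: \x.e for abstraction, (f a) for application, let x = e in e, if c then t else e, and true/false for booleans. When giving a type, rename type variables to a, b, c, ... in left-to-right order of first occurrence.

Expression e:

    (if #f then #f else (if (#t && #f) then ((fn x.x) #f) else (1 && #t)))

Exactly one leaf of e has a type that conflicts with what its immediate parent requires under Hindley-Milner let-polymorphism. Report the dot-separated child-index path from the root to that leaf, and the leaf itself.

Working:
  unify Bool ~ Bool
  unify Bool ~ Bool
  unify Bool ~ Bool
  unify Bool ~ Bool
x : a
\x._ : a -> a
  unify a -> a ~ Bool -> b
  unify a ~ Bool
  unify Bool ~ b
_ _ : Bool
  unify Int ~ Bool
  FAIL: mismatch Int ~ Bool

Answer: 2.2.0 : 1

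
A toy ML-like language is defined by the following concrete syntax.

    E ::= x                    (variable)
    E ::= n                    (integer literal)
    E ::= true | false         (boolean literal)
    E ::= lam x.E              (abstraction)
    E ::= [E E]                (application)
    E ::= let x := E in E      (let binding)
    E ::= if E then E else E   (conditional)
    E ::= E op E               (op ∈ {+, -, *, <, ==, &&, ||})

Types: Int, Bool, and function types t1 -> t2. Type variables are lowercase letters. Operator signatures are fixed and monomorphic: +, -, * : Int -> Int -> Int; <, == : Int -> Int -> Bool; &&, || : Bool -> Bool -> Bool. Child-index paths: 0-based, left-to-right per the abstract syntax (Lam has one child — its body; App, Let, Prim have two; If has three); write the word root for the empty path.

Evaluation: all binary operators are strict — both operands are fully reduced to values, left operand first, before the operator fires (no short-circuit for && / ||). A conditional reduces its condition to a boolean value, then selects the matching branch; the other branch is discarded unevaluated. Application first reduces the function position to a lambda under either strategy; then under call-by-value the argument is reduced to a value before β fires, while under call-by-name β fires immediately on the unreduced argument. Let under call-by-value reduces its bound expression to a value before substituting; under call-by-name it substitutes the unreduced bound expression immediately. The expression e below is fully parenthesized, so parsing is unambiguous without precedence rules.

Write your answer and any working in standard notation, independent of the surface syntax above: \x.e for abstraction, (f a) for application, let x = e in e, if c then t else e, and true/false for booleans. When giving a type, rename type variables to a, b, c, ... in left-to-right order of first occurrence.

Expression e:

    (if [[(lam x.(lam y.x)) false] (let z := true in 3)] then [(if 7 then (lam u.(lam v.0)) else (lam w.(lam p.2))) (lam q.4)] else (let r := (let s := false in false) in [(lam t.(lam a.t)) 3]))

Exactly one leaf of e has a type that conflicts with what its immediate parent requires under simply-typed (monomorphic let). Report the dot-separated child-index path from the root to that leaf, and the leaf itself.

Trace:
x : a
\y._ : b -> a
\x._ : a -> b -> a
  unify a -> b -> a ~ Bool -> c
  unify a ~ Bool
  unify b -> Bool ~ c
_ _ : b -> Bool
let z : Bool
  unify b -> Bool ~ Int -> d
  unify b ~ Int
  unify Bool ~ d
_ _ : Bool
  unify Bool ~ Bool
  unify Int ~ Bool
  FAIL: mismatch Int ~ Bool

Answer: 1.0.0 : 7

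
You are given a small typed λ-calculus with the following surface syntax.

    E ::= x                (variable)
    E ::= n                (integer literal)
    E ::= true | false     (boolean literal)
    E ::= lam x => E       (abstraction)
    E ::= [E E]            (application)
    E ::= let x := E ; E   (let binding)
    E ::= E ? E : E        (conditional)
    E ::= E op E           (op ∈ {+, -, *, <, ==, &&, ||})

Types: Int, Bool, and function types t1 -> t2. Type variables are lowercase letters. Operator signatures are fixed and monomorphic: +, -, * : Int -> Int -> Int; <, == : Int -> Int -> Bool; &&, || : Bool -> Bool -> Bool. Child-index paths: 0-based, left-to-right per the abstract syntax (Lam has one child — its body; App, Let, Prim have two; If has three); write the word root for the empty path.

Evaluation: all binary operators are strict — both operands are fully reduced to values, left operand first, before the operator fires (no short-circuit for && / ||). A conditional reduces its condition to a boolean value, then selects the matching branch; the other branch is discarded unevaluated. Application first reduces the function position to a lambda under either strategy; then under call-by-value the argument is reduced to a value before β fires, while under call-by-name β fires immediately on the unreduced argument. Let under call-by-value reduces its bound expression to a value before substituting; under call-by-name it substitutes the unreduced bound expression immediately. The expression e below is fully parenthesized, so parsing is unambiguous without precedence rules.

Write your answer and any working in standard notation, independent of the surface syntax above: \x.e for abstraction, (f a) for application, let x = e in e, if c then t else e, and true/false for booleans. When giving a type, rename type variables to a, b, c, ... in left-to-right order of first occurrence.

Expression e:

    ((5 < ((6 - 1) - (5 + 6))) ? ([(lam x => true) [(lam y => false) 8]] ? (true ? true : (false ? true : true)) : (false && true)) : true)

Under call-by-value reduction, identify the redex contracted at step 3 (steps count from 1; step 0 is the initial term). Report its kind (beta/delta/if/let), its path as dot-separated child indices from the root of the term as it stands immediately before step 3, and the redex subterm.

Answer: delta at 0.1 : (5 - 11)

Derivation:
step 0: (if (5 < ((6 - 1) - (5 + 6))) then (if ((\x.true) ((\y.false) 8)) then (if true then true else (if false then true else true)) else (false && true)) else true)
step 1: [delta@0.1.0] (if (5 < (5 - (5 + 6))) then (if ((\x.true) ((\y.false) 8)) then (if true then true else (if false then true else true)) else (false && true)) else true)
step 2: [delta@0.1.1] (if (5 < (5 - 11)) then (if ((\x.true) ((\y.false) 8)) then (if true then true else (if false then true else true)) else (false && true)) else true)
step 3: [delta@0.1] (if (5 < -6) then (if ((\x.true) ((\y.false) 8)) then (if true then true else (if false then true else true)) else (false && true)) else true)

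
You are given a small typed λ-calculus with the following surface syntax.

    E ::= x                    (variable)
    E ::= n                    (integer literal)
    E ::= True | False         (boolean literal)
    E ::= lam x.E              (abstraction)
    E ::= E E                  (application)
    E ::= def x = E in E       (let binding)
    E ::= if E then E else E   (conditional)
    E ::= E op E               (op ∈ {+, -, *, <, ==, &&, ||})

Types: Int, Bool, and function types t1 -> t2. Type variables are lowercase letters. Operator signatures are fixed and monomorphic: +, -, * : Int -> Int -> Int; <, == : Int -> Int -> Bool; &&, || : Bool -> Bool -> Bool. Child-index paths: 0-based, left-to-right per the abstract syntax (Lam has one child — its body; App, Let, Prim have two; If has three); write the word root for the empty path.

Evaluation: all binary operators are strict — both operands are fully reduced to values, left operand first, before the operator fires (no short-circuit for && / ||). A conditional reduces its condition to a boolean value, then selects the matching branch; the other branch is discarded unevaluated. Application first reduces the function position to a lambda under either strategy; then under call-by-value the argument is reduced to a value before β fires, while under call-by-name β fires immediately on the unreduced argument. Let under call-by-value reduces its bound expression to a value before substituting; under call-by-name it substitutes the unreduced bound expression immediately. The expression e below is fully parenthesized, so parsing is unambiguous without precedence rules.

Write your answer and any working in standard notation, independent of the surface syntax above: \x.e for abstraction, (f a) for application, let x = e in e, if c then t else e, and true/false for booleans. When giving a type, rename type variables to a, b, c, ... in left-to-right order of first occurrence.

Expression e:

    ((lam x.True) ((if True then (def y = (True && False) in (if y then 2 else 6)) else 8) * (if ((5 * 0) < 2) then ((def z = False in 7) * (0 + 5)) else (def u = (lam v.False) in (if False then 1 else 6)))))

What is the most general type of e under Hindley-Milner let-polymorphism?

Answer: Bool

Derivation:
\x._ : a -> Bool
  unify Bool ~ Bool
  unify Bool ~ Bool
  unify Bool ~ Bool
let y : Bool
y : Bool
  unify Bool ~ Bool
  unify Int ~ Int
  unify Int ~ Int
  unify Int ~ Int
  unify Int ~ Int
  unify Int ~ Int
  unify Int ~ Int
  unify Int ~ Int
  unify Bool ~ Bool
let z : Bool
  unify Int ~ Int
  unify Int ~ Int
  unify Int ~ Int
  unify Int ~ Int
\v._ : b -> Bool
let u : forall. b -> Bool
  unify Bool ~ Bool
  unify Int ~ Int
  unify Int ~ Int
  unify Int ~ Int
  unify a -> Bool ~ Int -> c
  unify a ~ Int
  unify Bool ~ c
_ _ : Bool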